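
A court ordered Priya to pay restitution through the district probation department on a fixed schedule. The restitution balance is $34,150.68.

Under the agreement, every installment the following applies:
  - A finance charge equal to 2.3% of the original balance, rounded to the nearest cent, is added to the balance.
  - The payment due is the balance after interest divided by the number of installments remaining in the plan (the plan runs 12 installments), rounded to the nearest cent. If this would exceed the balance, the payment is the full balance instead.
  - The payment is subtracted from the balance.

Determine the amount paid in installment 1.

$2,911.35

Installment 1: $34,150.68 +$785.47 interest = $34,936.15; pay $2,911.35 → $32,024.80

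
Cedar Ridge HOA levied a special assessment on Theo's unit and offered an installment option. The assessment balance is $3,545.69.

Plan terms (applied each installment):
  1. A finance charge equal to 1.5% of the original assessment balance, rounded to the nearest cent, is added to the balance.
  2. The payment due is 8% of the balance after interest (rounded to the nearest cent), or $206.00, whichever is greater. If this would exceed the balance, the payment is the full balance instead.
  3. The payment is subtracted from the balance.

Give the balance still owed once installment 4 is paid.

# | Opening | Interest | Payment | End bal
1 | $3,545.69 | $53.19 | $287.91 | $3,310.97
2 | $3,310.97 | $53.19 | $269.13 | $3,095.03
3 | $3,095.03 | $53.19 | $251.86 | $2,896.36
4 | $2,896.36 | $53.19 | $235.96 | $2,713.59

$2,713.59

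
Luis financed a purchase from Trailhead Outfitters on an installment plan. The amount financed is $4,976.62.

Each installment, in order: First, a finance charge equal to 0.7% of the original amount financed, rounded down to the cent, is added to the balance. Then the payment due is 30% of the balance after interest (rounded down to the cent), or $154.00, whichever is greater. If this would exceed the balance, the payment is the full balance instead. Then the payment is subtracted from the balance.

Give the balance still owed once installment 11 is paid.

$5.98

Installment 1: opening $4,976.62; interest $34.83 → $5,011.45; payment $1,503.43; balance $3,508.02
Installment 2: opening $3,508.02; interest $34.83 → $3,542.85; payment $1,062.85; balance $2,480.00
Installment 3: opening $2,480.00; interest $34.83 → $2,514.83; payment $754.44; balance $1,760.39
Installment 4: opening $1,760.39; interest $34.83 → $1,795.22; payment $538.56; balance $1,256.66
Installment 5: opening $1,256.66; interest $34.83 → $1,291.49; payment $387.44; balance $904.05
Installment 6: opening $904.05; interest $34.83 → $938.88; payment $281.66; balance $657.22
Installment 7: opening $657.22; interest $34.83 → $692.05; payment $207.61; balance $484.44
Installment 8: opening $484.44; interest $34.83 → $519.27; payment $155.78; balance $363.49
Installment 9: opening $363.49; interest $34.83 → $398.32; payment $154.00; balance $244.32
Installment 10: opening $244.32; interest $34.83 → $279.15; payment $154.00; balance $125.15
Installment 11: opening $125.15; interest $34.83 → $159.98; payment $154.00; balance $5.98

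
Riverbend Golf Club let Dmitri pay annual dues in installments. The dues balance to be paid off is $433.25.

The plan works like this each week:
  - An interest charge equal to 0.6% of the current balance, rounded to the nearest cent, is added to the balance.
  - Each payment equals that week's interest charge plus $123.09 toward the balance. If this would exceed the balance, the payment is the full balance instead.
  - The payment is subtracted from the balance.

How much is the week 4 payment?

Week 1: opening $433.25; interest $2.60 → $435.85; payment $125.69; balance $310.16
Week 2: opening $310.16; interest $1.86 → $312.02; payment $124.95; balance $187.07
Week 3: opening $187.07; interest $1.12 → $188.19; payment $124.21; balance $63.98
Week 4: opening $63.98; interest $0.38 → $64.36; payment $64.36; balance $0.00

$64.36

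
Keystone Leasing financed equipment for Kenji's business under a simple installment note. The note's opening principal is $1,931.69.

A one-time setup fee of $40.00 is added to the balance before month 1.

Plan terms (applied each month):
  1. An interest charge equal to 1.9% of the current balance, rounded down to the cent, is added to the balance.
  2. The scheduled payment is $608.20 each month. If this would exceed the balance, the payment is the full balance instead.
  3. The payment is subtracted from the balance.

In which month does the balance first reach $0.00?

4

Month 1: opening $1,971.69; interest $37.46 → $2,009.15; payment $608.20; balance $1,400.95
Month 2: opening $1,400.95; interest $26.61 → $1,427.56; payment $608.20; balance $819.36
Month 3: opening $819.36; interest $15.56 → $834.92; payment $608.20; balance $226.72
Month 4: opening $226.72; interest $4.30 → $231.02; payment $231.02; balance $0.00
Balance reaches $0.00 in month 4.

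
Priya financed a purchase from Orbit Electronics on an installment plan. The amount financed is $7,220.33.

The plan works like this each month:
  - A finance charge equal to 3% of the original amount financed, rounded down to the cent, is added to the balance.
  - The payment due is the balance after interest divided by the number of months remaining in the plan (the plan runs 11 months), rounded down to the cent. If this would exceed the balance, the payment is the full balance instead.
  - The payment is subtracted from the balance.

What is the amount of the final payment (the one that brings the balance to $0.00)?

# | Opening | Interest | Payment | End bal
1 | $7,220.33 | $216.60 | $676.08 | $6,760.85
2 | $6,760.85 | $216.60 | $697.74 | $6,279.71
3 | $6,279.71 | $216.60 | $721.81 | $5,774.50
4 | $5,774.50 | $216.60 | $748.88 | $5,242.22
5 | $5,242.22 | $216.60 | $779.83 | $4,678.99
6 | $4,678.99 | $216.60 | $815.93 | $4,079.66
7 | $4,079.66 | $216.60 | $859.25 | $3,437.01
8 | $3,437.01 | $216.60 | $913.40 | $2,740.21
9 | $2,740.21 | $216.60 | $985.60 | $1,971.21
10 | $1,971.21 | $216.60 | $1,093.90 | $1,093.91
11 | $1,093.91 | $216.60 | $1,310.51 | $0.00

$1,310.51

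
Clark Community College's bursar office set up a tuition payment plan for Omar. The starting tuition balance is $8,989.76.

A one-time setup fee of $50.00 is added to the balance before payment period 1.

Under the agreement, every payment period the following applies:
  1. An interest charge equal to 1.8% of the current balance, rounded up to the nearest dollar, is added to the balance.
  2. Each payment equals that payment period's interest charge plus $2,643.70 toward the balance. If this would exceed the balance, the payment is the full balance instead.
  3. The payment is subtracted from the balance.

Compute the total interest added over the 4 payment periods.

$367.00

Payment period 1: $9,039.76 +$163.00 interest = $9,202.76; pay $2,806.70 → $6,396.06
Payment period 2: $6,396.06 +$116.00 interest = $6,512.06; pay $2,759.70 → $3,752.36
Payment period 3: $3,752.36 +$68.00 interest = $3,820.36; pay $2,711.70 → $1,108.66
Payment period 4: $1,108.66 +$20.00 interest = $1,128.66; pay $1,128.66 → $0.00
Total interest: $163.00 + $116.00 + $68.00 + $20.00 = $367.00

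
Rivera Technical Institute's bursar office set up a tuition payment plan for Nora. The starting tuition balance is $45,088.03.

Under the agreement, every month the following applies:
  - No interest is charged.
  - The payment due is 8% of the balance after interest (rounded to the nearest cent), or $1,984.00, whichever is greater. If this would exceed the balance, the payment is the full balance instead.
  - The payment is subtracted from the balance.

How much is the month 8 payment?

$2,012.18

# | Opening | Payment | End bal
1 | $45,088.03 | $3,607.04 | $41,480.99
2 | $41,480.99 | $3,318.48 | $38,162.51
3 | $38,162.51 | $3,053.00 | $35,109.51
4 | $35,109.51 | $2,808.76 | $32,300.75
5 | $32,300.75 | $2,584.06 | $29,716.69
6 | $29,716.69 | $2,377.34 | $27,339.35
7 | $27,339.35 | $2,187.15 | $25,152.20
8 | $25,152.20 | $2,012.18 | $23,140.02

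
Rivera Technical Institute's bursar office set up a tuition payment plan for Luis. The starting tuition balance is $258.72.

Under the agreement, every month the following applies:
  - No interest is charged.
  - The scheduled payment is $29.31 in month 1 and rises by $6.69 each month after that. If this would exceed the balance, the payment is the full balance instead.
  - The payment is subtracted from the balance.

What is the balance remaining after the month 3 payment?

$150.72

Month 1: $258.72 − $29.31 → $229.41
Month 2: $229.41 − $36.00 → $193.41
Month 3: $193.41 − $42.69 → $150.72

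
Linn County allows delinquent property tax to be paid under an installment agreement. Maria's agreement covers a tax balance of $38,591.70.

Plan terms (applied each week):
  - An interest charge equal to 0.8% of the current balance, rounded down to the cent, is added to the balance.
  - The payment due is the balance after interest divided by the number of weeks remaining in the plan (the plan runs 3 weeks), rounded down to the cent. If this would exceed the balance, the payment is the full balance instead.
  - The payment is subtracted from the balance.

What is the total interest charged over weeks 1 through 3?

$620.75

Week 1: $38,591.70 +$308.73 interest = $38,900.43; pay $12,966.81 → $25,933.62
Week 2: $25,933.62 +$207.46 interest = $26,141.08; pay $13,070.54 → $13,070.54
Week 3: $13,070.54 +$104.56 interest = $13,175.10; pay $13,175.10 → $0.00
Total interest: $308.73 + $207.46 + $104.56 = $620.75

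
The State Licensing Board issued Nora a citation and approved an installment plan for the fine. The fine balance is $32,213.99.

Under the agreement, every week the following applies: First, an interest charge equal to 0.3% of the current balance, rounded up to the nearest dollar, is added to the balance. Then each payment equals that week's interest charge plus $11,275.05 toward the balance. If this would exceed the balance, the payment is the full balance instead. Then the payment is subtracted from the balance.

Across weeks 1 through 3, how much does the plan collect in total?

# | Opening | Interest | Payment | End bal
1 | $32,213.99 | $97.00 | $11,372.05 | $20,938.94
2 | $20,938.94 | $63.00 | $11,338.05 | $9,663.89
3 | $9,663.89 | $29.00 | $9,692.89 | $0.00
Total paid: $32,402.99

$32,402.99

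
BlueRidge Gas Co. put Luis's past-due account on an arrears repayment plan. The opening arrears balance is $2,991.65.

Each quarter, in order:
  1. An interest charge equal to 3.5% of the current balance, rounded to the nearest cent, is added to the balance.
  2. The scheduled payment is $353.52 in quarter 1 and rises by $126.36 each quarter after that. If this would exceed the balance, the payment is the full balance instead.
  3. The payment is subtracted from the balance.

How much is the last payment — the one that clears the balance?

$361.00

Quarter 1: $2,991.65 +$104.71 interest = $3,096.36; pay $353.52 → $2,742.84
Quarter 2: $2,742.84 +$96.00 interest = $2,838.84; pay $479.88 → $2,358.96
Quarter 3: $2,358.96 +$82.56 interest = $2,441.52; pay $606.24 → $1,835.28
Quarter 4: $1,835.28 +$64.23 interest = $1,899.51; pay $732.60 → $1,166.91
Quarter 5: $1,166.91 +$40.84 interest = $1,207.75; pay $858.96 → $348.79
Quarter 6: $348.79 +$12.21 interest = $361.00; pay $361.00 → $0.00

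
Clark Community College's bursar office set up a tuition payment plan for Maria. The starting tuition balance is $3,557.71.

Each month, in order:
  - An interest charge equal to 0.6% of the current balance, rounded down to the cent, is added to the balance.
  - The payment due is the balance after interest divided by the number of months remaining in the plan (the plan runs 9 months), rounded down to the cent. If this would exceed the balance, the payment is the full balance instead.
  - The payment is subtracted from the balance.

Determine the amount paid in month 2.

Month 1: opening $3,557.71; interest $21.34 → $3,579.05; payment $397.67; balance $3,181.38
Month 2: opening $3,181.38; interest $19.08 → $3,200.46; payment $400.05; balance $2,800.41

$400.05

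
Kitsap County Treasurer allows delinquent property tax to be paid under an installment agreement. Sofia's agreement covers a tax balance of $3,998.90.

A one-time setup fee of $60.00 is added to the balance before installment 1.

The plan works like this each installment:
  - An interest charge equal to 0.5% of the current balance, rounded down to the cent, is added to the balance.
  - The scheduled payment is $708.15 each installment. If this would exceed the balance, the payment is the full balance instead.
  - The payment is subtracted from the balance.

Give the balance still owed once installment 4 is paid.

# | Opening | Interest | Payment | End bal
1 | $4,058.90 | $20.29 | $708.15 | $3,371.04
2 | $3,371.04 | $16.85 | $708.15 | $2,679.74
3 | $2,679.74 | $13.39 | $708.15 | $1,984.98
4 | $1,984.98 | $9.92 | $708.15 | $1,286.75

$1,286.75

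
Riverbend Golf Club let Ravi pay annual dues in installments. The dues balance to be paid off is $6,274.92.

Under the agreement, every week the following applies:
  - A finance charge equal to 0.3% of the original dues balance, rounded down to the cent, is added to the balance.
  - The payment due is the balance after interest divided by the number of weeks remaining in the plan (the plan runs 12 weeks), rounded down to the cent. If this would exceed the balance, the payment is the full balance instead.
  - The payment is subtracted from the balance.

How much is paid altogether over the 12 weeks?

$6,500.76

Week 1: opening $6,274.92; interest $18.82 → $6,293.74; payment $524.47; balance $5,769.27
Week 2: opening $5,769.27; interest $18.82 → $5,788.09; payment $526.19; balance $5,261.90
Week 3: opening $5,261.90; interest $18.82 → $5,280.72; payment $528.07; balance $4,752.65
Week 4: opening $4,752.65; interest $18.82 → $4,771.47; payment $530.16; balance $4,241.31
Week 5: opening $4,241.31; interest $18.82 → $4,260.13; payment $532.51; balance $3,727.62
Week 6: opening $3,727.62; interest $18.82 → $3,746.44; payment $535.20; balance $3,211.24
Week 7: opening $3,211.24; interest $18.82 → $3,230.06; payment $538.34; balance $2,691.72
Week 8: opening $2,691.72; interest $18.82 → $2,710.54; payment $542.10; balance $2,168.44
Week 9: opening $2,168.44; interest $18.82 → $2,187.26; payment $546.81; balance $1,640.45
Week 10: opening $1,640.45; interest $18.82 → $1,659.27; payment $553.09; balance $1,106.18
Week 11: opening $1,106.18; interest $18.82 → $1,125.00; payment $562.50; balance $562.50
Week 12: opening $562.50; interest $18.82 → $581.32; payment $581.32; balance $0.00
Total paid: $6,500.76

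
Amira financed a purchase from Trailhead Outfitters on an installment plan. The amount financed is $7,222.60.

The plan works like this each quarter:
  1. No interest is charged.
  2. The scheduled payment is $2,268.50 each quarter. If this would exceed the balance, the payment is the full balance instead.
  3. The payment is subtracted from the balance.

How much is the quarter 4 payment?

Quarter 1: opening $7,222.60; payment $2,268.50; balance $4,954.10
Quarter 2: opening $4,954.10; payment $2,268.50; balance $2,685.60
Quarter 3: opening $2,685.60; payment $2,268.50; balance $417.10
Quarter 4: opening $417.10; payment $417.10; balance $0.00

$417.10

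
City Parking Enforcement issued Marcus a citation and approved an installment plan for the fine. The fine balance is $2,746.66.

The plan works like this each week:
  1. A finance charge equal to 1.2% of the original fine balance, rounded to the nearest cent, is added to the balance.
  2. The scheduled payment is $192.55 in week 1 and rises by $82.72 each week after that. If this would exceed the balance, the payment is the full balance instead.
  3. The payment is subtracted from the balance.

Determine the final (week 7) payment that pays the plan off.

Week 1: opening $2,746.66; interest $32.96 → $2,779.62; payment $192.55; balance $2,587.07
Week 2: opening $2,587.07; interest $32.96 → $2,620.03; payment $275.27; balance $2,344.76
Week 3: opening $2,344.76; interest $32.96 → $2,377.72; payment $357.99; balance $2,019.73
Week 4: opening $2,019.73; interest $32.96 → $2,052.69; payment $440.71; balance $1,611.98
Week 5: opening $1,611.98; interest $32.96 → $1,644.94; payment $523.43; balance $1,121.51
Week 6: opening $1,121.51; interest $32.96 → $1,154.47; payment $606.15; balance $548.32
Week 7: opening $548.32; interest $32.96 → $581.28; payment $581.28; balance $0.00

$581.28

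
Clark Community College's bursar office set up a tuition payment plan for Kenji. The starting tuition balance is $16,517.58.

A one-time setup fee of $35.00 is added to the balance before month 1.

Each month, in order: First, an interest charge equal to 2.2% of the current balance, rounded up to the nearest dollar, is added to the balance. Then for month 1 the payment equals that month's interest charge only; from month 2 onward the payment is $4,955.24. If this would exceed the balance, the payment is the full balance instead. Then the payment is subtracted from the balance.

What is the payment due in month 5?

$2,530.86

Month 1: $16,552.58 +$365.00 interest = $16,917.58; pay $365.00 → $16,552.58
Month 2: $16,552.58 +$365.00 interest = $16,917.58; pay $4,955.24 → $11,962.34
Month 3: $11,962.34 +$264.00 interest = $12,226.34; pay $4,955.24 → $7,271.10
Month 4: $7,271.10 +$160.00 interest = $7,431.10; pay $4,955.24 → $2,475.86
Month 5: $2,475.86 +$55.00 interest = $2,530.86; pay $2,530.86 → $0.00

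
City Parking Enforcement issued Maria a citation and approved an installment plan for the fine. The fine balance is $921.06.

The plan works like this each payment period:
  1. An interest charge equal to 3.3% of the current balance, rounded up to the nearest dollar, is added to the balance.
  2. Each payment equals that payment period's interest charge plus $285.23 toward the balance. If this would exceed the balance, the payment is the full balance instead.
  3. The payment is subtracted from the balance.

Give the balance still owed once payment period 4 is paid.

# | Opening | Interest | Payment | End bal
1 | $921.06 | $31.00 | $316.23 | $635.83
2 | $635.83 | $21.00 | $306.23 | $350.60
3 | $350.60 | $12.00 | $297.23 | $65.37
4 | $65.37 | $3.00 | $68.37 | $0.00

$0.00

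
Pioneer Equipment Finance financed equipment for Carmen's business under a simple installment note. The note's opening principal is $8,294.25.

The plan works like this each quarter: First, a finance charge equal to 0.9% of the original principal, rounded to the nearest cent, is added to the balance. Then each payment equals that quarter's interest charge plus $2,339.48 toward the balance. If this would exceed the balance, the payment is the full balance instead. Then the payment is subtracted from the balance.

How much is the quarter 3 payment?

$2,414.13

Quarter 1: opening $8,294.25; interest $74.65 → $8,368.90; payment $2,414.13; balance $5,954.77
Quarter 2: opening $5,954.77; interest $74.65 → $6,029.42; payment $2,414.13; balance $3,615.29
Quarter 3: opening $3,615.29; interest $74.65 → $3,689.94; payment $2,414.13; balance $1,275.81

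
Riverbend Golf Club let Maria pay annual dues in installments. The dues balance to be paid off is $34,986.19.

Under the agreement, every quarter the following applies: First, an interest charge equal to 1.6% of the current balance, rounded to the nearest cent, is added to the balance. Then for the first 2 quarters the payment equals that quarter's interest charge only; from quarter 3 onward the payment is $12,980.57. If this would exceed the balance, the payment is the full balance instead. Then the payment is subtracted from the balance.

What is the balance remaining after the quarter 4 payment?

# | Opening | Interest | Payment | End bal
1 | $34,986.19 | $559.78 | $559.78 | $34,986.19
2 | $34,986.19 | $559.78 | $559.78 | $34,986.19
3 | $34,986.19 | $559.78 | $12,980.57 | $22,565.40
4 | $22,565.40 | $361.05 | $12,980.57 | $9,945.88

$9,945.88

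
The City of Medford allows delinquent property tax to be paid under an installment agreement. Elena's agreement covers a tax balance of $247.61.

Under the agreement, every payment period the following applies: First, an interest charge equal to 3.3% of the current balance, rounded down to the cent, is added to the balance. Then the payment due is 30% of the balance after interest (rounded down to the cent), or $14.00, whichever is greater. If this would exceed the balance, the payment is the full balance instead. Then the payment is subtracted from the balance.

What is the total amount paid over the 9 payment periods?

Payment period 1: opening $247.61; interest $8.17 → $255.78; payment $76.73; balance $179.05
Payment period 2: opening $179.05; interest $5.90 → $184.95; payment $55.48; balance $129.47
Payment period 3: opening $129.47; interest $4.27 → $133.74; payment $40.12; balance $93.62
Payment period 4: opening $93.62; interest $3.08 → $96.70; payment $29.01; balance $67.69
Payment period 5: opening $67.69; interest $2.23 → $69.92; payment $20.97; balance $48.95
Payment period 6: opening $48.95; interest $1.61 → $50.56; payment $15.16; balance $35.40
Payment period 7: opening $35.40; interest $1.16 → $36.56; payment $14.00; balance $22.56
Payment period 8: opening $22.56; interest $0.74 → $23.30; payment $14.00; balance $9.30
Payment period 9: opening $9.30; interest $0.30 → $9.60; payment $9.60; balance $0.00
Total paid: $275.07

$275.07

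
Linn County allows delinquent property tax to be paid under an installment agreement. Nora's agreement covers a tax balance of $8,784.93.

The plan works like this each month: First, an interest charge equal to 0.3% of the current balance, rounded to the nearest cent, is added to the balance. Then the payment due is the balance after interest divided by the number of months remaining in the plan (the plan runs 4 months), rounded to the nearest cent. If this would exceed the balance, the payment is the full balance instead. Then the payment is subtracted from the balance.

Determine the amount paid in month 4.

$2,222.71

Month 1: $8,784.93 +$26.35 interest = $8,811.28; pay $2,202.82 → $6,608.46
Month 2: $6,608.46 +$19.83 interest = $6,628.29; pay $2,209.43 → $4,418.86
Month 3: $4,418.86 +$13.26 interest = $4,432.12; pay $2,216.06 → $2,216.06
Month 4: $2,216.06 +$6.65 interest = $2,222.71; pay $2,222.71 → $0.00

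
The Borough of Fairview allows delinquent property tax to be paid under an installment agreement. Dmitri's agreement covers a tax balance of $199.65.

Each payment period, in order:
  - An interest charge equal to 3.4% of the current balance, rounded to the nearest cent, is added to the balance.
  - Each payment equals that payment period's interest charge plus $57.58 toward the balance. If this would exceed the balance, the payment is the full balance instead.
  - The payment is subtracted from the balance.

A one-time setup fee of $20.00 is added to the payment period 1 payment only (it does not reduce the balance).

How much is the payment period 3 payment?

Payment period 1: opening $199.65; interest $6.79 → $206.44; payment $64.37 (+ $20.00 fee); balance $142.07
Payment period 2: opening $142.07; interest $4.83 → $146.90; payment $62.41; balance $84.49
Payment period 3: opening $84.49; interest $2.87 → $87.36; payment $60.45; balance $26.91

$60.45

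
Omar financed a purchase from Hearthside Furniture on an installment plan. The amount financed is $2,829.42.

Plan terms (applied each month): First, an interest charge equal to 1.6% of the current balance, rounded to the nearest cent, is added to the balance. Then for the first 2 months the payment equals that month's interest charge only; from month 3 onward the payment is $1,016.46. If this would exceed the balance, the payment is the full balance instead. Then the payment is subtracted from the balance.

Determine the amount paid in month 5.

Month 1: opening $2,829.42; interest $45.27 → $2,874.69; payment $45.27; balance $2,829.42
Month 2: opening $2,829.42; interest $45.27 → $2,874.69; payment $45.27; balance $2,829.42
Month 3: opening $2,829.42; interest $45.27 → $2,874.69; payment $1,016.46; balance $1,858.23
Month 4: opening $1,858.23; interest $29.73 → $1,887.96; payment $1,016.46; balance $871.50
Month 5: opening $871.50; interest $13.94 → $885.44; payment $885.44; balance $0.00

$885.44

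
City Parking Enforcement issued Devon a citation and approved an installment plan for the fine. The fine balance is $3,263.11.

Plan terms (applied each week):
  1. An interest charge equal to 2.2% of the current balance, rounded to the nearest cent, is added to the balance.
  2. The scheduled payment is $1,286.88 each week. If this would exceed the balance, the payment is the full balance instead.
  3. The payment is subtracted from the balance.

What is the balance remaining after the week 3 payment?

$0.00

Week 1: $3,263.11 +$71.79 interest = $3,334.90; pay $1,286.88 → $2,048.02
Week 2: $2,048.02 +$45.06 interest = $2,093.08; pay $1,286.88 → $806.20
Week 3: $806.20 +$17.74 interest = $823.94; pay $823.94 → $0.00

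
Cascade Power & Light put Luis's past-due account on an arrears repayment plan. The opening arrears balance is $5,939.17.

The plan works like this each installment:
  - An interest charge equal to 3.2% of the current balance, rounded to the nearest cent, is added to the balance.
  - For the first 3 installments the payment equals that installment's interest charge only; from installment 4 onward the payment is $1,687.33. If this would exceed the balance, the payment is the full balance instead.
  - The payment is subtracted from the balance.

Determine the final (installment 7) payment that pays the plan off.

$1,343.73

Installment 1: opening $5,939.17; interest $190.05 → $6,129.22; payment $190.05; balance $5,939.17
Installment 2: opening $5,939.17; interest $190.05 → $6,129.22; payment $190.05; balance $5,939.17
Installment 3: opening $5,939.17; interest $190.05 → $6,129.22; payment $190.05; balance $5,939.17
Installment 4: opening $5,939.17; interest $190.05 → $6,129.22; payment $1,687.33; balance $4,441.89
Installment 5: opening $4,441.89; interest $142.14 → $4,584.03; payment $1,687.33; balance $2,896.70
Installment 6: opening $2,896.70; interest $92.69 → $2,989.39; payment $1,687.33; balance $1,302.06
Installment 7: opening $1,302.06; interest $41.67 → $1,343.73; payment $1,343.73; balance $0.00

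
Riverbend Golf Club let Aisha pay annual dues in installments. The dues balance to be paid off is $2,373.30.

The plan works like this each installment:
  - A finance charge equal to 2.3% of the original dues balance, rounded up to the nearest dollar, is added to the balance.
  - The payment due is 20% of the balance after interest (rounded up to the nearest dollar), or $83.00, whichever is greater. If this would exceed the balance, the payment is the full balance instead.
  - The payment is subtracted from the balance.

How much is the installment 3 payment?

Installment 1: $2,373.30 +$55.00 interest = $2,428.30; pay $486.00 → $1,942.30
Installment 2: $1,942.30 +$55.00 interest = $1,997.30; pay $400.00 → $1,597.30
Installment 3: $1,597.30 +$55.00 interest = $1,652.30; pay $331.00 → $1,321.30

$331.00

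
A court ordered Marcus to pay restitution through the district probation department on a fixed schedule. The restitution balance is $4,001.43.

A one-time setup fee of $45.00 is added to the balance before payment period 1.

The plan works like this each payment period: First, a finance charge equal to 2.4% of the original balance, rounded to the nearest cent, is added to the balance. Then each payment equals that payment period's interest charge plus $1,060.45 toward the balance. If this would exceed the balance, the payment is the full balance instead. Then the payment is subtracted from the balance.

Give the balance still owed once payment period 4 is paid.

$0.00

Payment period 1: $4,046.43 +$96.03 interest = $4,142.46; pay $1,156.48 → $2,985.98
Payment period 2: $2,985.98 +$96.03 interest = $3,082.01; pay $1,156.48 → $1,925.53
Payment period 3: $1,925.53 +$96.03 interest = $2,021.56; pay $1,156.48 → $865.08
Payment period 4: $865.08 +$96.03 interest = $961.11; pay $961.11 → $0.00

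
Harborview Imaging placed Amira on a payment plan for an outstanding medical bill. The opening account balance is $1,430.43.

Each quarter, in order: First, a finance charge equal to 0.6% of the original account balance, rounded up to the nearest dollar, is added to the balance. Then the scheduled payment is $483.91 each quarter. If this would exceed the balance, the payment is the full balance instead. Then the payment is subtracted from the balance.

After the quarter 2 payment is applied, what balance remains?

$480.61

# | Opening | Interest | Payment | End bal
1 | $1,430.43 | $9.00 | $483.91 | $955.52
2 | $955.52 | $9.00 | $483.91 | $480.61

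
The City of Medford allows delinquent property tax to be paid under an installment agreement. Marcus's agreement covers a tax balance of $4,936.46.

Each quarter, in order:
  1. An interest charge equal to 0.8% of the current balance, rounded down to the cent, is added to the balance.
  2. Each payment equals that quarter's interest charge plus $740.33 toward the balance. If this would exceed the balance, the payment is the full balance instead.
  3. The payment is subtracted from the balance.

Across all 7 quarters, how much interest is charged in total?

$152.03

Quarter 1: opening $4,936.46; interest $39.49 → $4,975.95; payment $779.82; balance $4,196.13
Quarter 2: opening $4,196.13; interest $33.56 → $4,229.69; payment $773.89; balance $3,455.80
Quarter 3: opening $3,455.80; interest $27.64 → $3,483.44; payment $767.97; balance $2,715.47
Quarter 4: opening $2,715.47; interest $21.72 → $2,737.19; payment $762.05; balance $1,975.14
Quarter 5: opening $1,975.14; interest $15.80 → $1,990.94; payment $756.13; balance $1,234.81
Quarter 6: opening $1,234.81; interest $9.87 → $1,244.68; payment $750.20; balance $494.48
Quarter 7: opening $494.48; interest $3.95 → $498.43; payment $498.43; balance $0.00
Total interest: $39.49 + $33.56 + $27.64 + $21.72 + $15.80 + $9.87 + $3.95 = $152.03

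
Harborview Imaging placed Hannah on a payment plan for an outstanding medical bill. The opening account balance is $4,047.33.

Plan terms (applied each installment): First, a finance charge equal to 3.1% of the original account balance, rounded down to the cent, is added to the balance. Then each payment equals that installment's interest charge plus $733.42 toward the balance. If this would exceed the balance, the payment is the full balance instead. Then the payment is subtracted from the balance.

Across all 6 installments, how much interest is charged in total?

$752.76

Installment 1: $4,047.33 +$125.46 interest = $4,172.79; pay $858.88 → $3,313.91
Installment 2: $3,313.91 +$125.46 interest = $3,439.37; pay $858.88 → $2,580.49
Installment 3: $2,580.49 +$125.46 interest = $2,705.95; pay $858.88 → $1,847.07
Installment 4: $1,847.07 +$125.46 interest = $1,972.53; pay $858.88 → $1,113.65
Installment 5: $1,113.65 +$125.46 interest = $1,239.11; pay $858.88 → $380.23
Installment 6: $380.23 +$125.46 interest = $505.69; pay $505.69 → $0.00
Total interest: $125.46 + $125.46 + $125.46 + $125.46 + $125.46 + $125.46 = $752.76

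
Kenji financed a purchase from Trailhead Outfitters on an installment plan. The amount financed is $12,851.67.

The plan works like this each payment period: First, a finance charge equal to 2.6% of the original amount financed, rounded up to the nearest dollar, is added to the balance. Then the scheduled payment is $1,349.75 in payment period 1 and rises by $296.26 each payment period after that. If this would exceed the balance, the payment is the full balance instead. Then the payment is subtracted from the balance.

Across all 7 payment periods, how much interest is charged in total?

$2,345.00

# | Opening | Interest | Payment | End bal
1 | $12,851.67 | $335.00 | $1,349.75 | $11,836.92
2 | $11,836.92 | $335.00 | $1,646.01 | $10,525.91
3 | $10,525.91 | $335.00 | $1,942.27 | $8,918.64
4 | $8,918.64 | $335.00 | $2,238.53 | $7,015.11
5 | $7,015.11 | $335.00 | $2,534.79 | $4,815.32
6 | $4,815.32 | $335.00 | $2,831.05 | $2,319.27
7 | $2,319.27 | $335.00 | $2,654.27 | $0.00
Total interest: $335.00 + $335.00 + $335.00 + $335.00 + $335.00 + $335.00 + $335.00 = $2,345.00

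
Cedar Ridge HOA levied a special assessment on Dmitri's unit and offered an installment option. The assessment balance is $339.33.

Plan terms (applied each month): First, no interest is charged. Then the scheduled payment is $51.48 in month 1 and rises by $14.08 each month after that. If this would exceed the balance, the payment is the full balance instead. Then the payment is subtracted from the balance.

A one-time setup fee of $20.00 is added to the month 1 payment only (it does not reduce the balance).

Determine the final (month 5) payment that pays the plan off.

# | Opening | Payment | Fee | End bal
1 | $339.33 | $51.48 | $20.00 | $287.85
2 | $287.85 | $65.56 | — | $222.29
3 | $222.29 | $79.64 | — | $142.65
4 | $142.65 | $93.72 | — | $48.93
5 | $48.93 | $48.93 | — | $0.00

$48.93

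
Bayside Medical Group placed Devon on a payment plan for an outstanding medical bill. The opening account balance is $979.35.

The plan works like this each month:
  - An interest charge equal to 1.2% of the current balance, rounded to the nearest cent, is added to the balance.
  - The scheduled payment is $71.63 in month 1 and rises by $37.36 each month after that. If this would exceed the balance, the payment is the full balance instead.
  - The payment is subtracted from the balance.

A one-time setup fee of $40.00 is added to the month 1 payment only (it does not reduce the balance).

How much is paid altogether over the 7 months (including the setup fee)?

$1,070.33

Month 1: opening $979.35; interest $11.75 → $991.10; payment $71.63 (+ $40.00 fee); balance $919.47
Month 2: opening $919.47; interest $11.03 → $930.50; payment $108.99; balance $821.51
Month 3: opening $821.51; interest $9.86 → $831.37; payment $146.35; balance $685.02
Month 4: opening $685.02; interest $8.22 → $693.24; payment $183.71; balance $509.53
Month 5: opening $509.53; interest $6.11 → $515.64; payment $221.07; balance $294.57
Month 6: opening $294.57; interest $3.53 → $298.10; payment $258.43; balance $39.67
Month 7: opening $39.67; interest $0.48 → $40.15; payment $40.15; balance $0.00
Total paid: $1,070.33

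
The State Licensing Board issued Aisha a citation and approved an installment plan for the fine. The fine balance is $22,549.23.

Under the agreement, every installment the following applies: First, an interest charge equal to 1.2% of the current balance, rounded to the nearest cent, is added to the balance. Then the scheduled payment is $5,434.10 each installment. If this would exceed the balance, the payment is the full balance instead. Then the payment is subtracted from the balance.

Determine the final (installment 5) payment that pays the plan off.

$1,538.68

Installment 1: $22,549.23 +$270.59 interest = $22,819.82; pay $5,434.10 → $17,385.72
Installment 2: $17,385.72 +$208.63 interest = $17,594.35; pay $5,434.10 → $12,160.25
Installment 3: $12,160.25 +$145.92 interest = $12,306.17; pay $5,434.10 → $6,872.07
Installment 4: $6,872.07 +$82.46 interest = $6,954.53; pay $5,434.10 → $1,520.43
Installment 5: $1,520.43 +$18.25 interest = $1,538.68; pay $1,538.68 → $0.00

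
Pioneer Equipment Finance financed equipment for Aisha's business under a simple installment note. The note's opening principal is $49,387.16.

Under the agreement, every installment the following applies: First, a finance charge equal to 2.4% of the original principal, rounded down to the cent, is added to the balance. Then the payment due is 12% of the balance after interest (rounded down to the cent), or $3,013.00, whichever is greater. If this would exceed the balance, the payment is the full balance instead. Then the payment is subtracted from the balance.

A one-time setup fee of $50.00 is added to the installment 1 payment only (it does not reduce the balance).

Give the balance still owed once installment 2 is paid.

$40,206.37

Installment 1: opening $49,387.16; interest $1,185.29 → $50,572.45; payment $6,068.69 (+ $50.00 fee); balance $44,503.76
Installment 2: opening $44,503.76; interest $1,185.29 → $45,689.05; payment $5,482.68; balance $40,206.37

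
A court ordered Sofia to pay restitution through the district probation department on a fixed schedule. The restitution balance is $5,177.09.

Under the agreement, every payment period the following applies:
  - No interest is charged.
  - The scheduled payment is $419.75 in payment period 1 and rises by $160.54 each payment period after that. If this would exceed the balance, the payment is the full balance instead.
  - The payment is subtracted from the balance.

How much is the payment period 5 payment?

$1,061.91

# | Opening | Payment | End bal
1 | $5,177.09 | $419.75 | $4,757.34
2 | $4,757.34 | $580.29 | $4,177.05
3 | $4,177.05 | $740.83 | $3,436.22
4 | $3,436.22 | $901.37 | $2,534.85
5 | $2,534.85 | $1,061.91 | $1,472.94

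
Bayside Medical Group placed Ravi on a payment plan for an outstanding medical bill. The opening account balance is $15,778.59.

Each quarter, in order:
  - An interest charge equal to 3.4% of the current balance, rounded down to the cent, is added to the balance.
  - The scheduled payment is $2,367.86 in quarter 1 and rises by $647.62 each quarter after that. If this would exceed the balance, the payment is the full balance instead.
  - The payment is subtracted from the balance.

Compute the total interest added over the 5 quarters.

Quarter 1: $15,778.59 +$536.47 interest = $16,315.06; pay $2,367.86 → $13,947.20
Quarter 2: $13,947.20 +$474.20 interest = $14,421.40; pay $3,015.48 → $11,405.92
Quarter 3: $11,405.92 +$387.80 interest = $11,793.72; pay $3,663.10 → $8,130.62
Quarter 4: $8,130.62 +$276.44 interest = $8,407.06; pay $4,310.72 → $4,096.34
Quarter 5: $4,096.34 +$139.27 interest = $4,235.61; pay $4,235.61 → $0.00
Total interest: $536.47 + $474.20 + $387.80 + $276.44 + $139.27 = $1,814.18

$1,814.18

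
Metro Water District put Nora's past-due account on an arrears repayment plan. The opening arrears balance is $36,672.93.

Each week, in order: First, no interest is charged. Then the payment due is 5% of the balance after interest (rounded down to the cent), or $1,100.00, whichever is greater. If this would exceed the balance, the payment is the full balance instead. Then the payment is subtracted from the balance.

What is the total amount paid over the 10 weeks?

Week 1: opening $36,672.93; payment $1,833.64; balance $34,839.29
Week 2: opening $34,839.29; payment $1,741.96; balance $33,097.33
Week 3: opening $33,097.33; payment $1,654.86; balance $31,442.47
Week 4: opening $31,442.47; payment $1,572.12; balance $29,870.35
Week 5: opening $29,870.35; payment $1,493.51; balance $28,376.84
Week 6: opening $28,376.84; payment $1,418.84; balance $26,958.00
Week 7: opening $26,958.00; payment $1,347.90; balance $25,610.10
Week 8: opening $25,610.10; payment $1,280.50; balance $24,329.60
Week 9: opening $24,329.60; payment $1,216.48; balance $23,113.12
Week 10: opening $23,113.12; payment $1,155.65; balance $21,957.47
Total paid: $14,715.46

$14,715.46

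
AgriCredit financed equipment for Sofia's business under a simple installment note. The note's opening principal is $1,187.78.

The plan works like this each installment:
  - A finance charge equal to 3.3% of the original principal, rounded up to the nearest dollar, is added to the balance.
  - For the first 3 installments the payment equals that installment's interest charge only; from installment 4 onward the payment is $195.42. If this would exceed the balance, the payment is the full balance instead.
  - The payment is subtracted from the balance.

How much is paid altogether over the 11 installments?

Installment 1: $1,187.78 +$40.00 interest = $1,227.78; pay $40.00 → $1,187.78
Installment 2: $1,187.78 +$40.00 interest = $1,227.78; pay $40.00 → $1,187.78
Installment 3: $1,187.78 +$40.00 interest = $1,227.78; pay $40.00 → $1,187.78
Installment 4: $1,187.78 +$40.00 interest = $1,227.78; pay $195.42 → $1,032.36
Installment 5: $1,032.36 +$40.00 interest = $1,072.36; pay $195.42 → $876.94
Installment 6: $876.94 +$40.00 interest = $916.94; pay $195.42 → $721.52
Installment 7: $721.52 +$40.00 interest = $761.52; pay $195.42 → $566.10
Installment 8: $566.10 +$40.00 interest = $606.10; pay $195.42 → $410.68
Installment 9: $410.68 +$40.00 interest = $450.68; pay $195.42 → $255.26
Installment 10: $255.26 +$40.00 interest = $295.26; pay $195.42 → $99.84
Installment 11: $99.84 +$40.00 interest = $139.84; pay $139.84 → $0.00
Total paid: $1,627.78

$1,627.78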